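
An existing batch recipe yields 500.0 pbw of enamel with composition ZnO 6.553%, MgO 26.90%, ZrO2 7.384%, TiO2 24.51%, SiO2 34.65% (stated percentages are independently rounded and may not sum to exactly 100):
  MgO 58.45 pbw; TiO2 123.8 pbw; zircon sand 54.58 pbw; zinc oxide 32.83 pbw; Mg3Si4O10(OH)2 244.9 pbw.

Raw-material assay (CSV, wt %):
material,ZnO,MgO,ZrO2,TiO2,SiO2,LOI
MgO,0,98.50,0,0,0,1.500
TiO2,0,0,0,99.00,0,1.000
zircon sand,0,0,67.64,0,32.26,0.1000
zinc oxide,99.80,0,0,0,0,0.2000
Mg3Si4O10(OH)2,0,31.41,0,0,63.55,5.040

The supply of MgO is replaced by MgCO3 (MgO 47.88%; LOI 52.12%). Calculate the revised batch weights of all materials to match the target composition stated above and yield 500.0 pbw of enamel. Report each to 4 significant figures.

Mid-chain values are printed with 4-significant-figure rounding on the page. Every computation maintains full float precision from start to finish; every reported result takes a single rounding. Derived quantities (yield, totals, net glass mass, LOI, the five compositions) are recomputed at full precision from the weighed amounts for 500.0 pbw of glass, as given in either problem or answer.
Target masses of each oxide per 500.0 pbw enamel:
  ZnO: 6.553% × 500.0 = 32.76 pbw
  MgO: 26.90% × 500.0 = 134.5 pbw
  ZrO2: 7.384% × 500.0 = 36.92 pbw
  TiO2: 24.51% × 500.0 = 122.6 pbw
  SiO2: 34.65% × 500.0 = 173.2 pbw
Per-oxide balance check with the batch weights as given, per the basis as stated (oxide sums agree with the targets inside rounding margins):
  ZnO: 32.83·0.9980 = 32.76 pbw (target 32.76 pbw)
  MgO: 120.2·0.4788 + 244.9·0.3141 = 134.5 pbw (target 134.5 pbw)
  ZrO2: 54.58·0.6764 = 36.92 pbw (target 36.92 pbw)
  TiO2: 123.8·0.9900 = 122.6 pbw (target 122.6 pbw)
  SiO2: 54.58·0.3226 + 244.9·0.6355 = 173.2 pbw (target 173.2 pbw)
Glass-mass closure: batch total minus LOI = 500.0 pbw (targets for the oxides total 500.0 pbw; versus the stated basis of 500.0 pbw — any gap is answer rounding).
Adding the batch up: Σ batch = 576.3 pbw; loss to ignition Σ batch·LOI = 76.35 pbw; yield: glass divided by total = 86.75%.

Revised batch per 500.0 pbw enamel:
  MgCO3: 120.2 pbw
  TiO2: 123.8 pbw
  zircon sand: 54.58 pbw
  zinc oxide: 32.83 pbw
  Mg3Si4O10(OH)2: 244.9 pbw
Total batch = 576.3 pbw; LOI loss = 76.35 pbw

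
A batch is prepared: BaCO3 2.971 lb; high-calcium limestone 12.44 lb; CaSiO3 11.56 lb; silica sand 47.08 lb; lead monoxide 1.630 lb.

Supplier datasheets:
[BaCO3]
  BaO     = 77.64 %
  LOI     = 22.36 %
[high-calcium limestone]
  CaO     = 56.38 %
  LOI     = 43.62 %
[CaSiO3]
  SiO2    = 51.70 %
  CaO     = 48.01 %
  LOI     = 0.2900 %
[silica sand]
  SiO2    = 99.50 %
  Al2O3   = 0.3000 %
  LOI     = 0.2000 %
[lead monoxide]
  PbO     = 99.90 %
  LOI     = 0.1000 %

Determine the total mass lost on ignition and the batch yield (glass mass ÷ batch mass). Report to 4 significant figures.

LOI loss = 6.220 lb; glass = 69.46 lb; yield = 91.78%

Working values appear (rounded to four significant digits) within the worked lines; every computation maintains full float precision end to end — every reported result sees exactly one rounding; all derived quantities are re-derived in exact precision (totals, the yield, LOI, five oxide percentages, net glass mass) starting from the weights on 69.46 lb of glass, exactly as shown in the problem or the answer.
Each material's LOI contribution:
  BaCO3: 2.971 × 0.2236 = 0.6643 lb
  high-calcium limestone: 12.44 × 0.4362 = 5.426 lb
  CaSiO3: 11.56 × 0.002900 = 0.03352 lb
  silica sand: 47.08 × 0.002000 = 0.09416 lb
  lead monoxide: 1.630 × 0.001000 = 0.001630 lb
Total LOI = 6.220 lb
Glass = batch − LOI = 75.68 − 6.220 = 69.46 lb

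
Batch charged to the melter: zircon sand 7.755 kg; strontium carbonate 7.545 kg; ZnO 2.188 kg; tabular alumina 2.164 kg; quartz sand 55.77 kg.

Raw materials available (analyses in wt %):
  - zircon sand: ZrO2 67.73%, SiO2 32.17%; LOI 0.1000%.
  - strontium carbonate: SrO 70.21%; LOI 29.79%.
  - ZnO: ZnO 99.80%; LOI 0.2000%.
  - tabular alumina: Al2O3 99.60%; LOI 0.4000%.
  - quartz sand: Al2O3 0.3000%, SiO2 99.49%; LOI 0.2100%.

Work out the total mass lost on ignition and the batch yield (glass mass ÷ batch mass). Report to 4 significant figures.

In-progress results appear rounded to 4 significant figures on the page — all arithmetic holds full precision at each step — each reported figure sees exactly one rounding. All derived quantities are re-derived from the weighed amounts at 73.04 kg of glass at exact precision (totals, glass mass, the five compositions, LOI, the yield), exactly as printed in the question or the answer.
Each material's LOI contribution:
  zircon sand: 7.755 × 0.001000 = 0.007755 kg
  strontium carbonate: 7.545 × 0.2979 = 2.248 kg
  ZnO: 2.188 × 0.002000 = 0.004376 kg
  tabular alumina: 2.164 × 0.004000 = 0.008656 kg
  quartz sand: 55.77 × 0.002100 = 0.1171 kg
Total LOI = 2.386 kg
Glass = batch − LOI = 75.42 − 2.386 = 73.04 kg

LOI loss = 2.386 kg; glass = 73.04 kg; yield = 96.84%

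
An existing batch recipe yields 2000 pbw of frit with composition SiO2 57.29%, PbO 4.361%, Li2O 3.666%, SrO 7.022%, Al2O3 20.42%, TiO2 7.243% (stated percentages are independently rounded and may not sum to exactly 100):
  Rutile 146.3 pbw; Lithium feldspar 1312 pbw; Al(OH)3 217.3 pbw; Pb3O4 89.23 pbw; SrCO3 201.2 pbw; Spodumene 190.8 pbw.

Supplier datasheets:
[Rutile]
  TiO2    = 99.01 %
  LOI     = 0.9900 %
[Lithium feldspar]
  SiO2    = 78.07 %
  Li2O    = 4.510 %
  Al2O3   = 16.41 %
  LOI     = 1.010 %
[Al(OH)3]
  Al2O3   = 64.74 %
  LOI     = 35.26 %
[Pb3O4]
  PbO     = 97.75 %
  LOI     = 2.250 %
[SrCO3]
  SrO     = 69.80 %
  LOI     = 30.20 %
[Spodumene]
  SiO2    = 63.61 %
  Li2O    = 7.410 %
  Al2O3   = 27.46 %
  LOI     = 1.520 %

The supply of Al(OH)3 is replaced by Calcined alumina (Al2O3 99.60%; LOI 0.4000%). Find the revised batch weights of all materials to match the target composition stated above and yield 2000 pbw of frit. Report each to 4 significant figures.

Revised batch per 2000 pbw frit:
  Rutile: 146.3 pbw
  Lithium feldspar: 1312 pbw
  Calcined alumina: 141.2 pbw
  Pb3O4: 89.23 pbw
  SrCO3: 201.2 pbw
  Spodumene: 190.8 pbw
Total batch = 2081 pbw; LOI loss = 80.93 pbw

Values along the way are rounded to four significant digits when displayed — each numeric step runs at exact precision at all times; every reported figure includes exactly one rounding. The derived quantities (six oxide percentages, LOI, yield, totals, glass mass) are re-derived starting from the weights on 2000 pbw of glass at full precision exactly as shown in the problem or answer text.
The oxide mass targets at 2000 pbw frit:
  SiO2: 57.29% × 2000 = 1146 pbw
  PbO: 4.361% × 2000 = 87.22 pbw
  Li2O: 3.666% × 2000 = 73.32 pbw
  SrO: 7.022% × 2000 = 140.4 pbw
  Al2O3: 20.42% × 2000 = 408.4 pbw
  TiO2: 7.243% × 2000 = 144.9 pbw
Balance tally, oxide-wise, on the weights just shown, per the basis as stated (summed amounts equal target values inside rounding margins):
  SiO2: 1312·0.7807 + 190.8·0.6361 = 1146 pbw (target 1146 pbw)
  PbO: 89.23·0.9775 = 87.22 pbw (target 87.22 pbw)
  Li2O: 1312·0.04510 + 190.8·0.07410 = 73.31 pbw (target 73.32 pbw)
  SrO: 201.2·0.6980 = 140.4 pbw (target 140.4 pbw)
  Al2O3: 1312·0.1641 + 141.2·0.9960 + 190.8·0.2746 = 408.3 pbw (target 408.4 pbw)
  TiO2: 146.3·0.9901 = 144.9 pbw (target 144.9 pbw)
Glass mass check: batch total minus LOI = 2000 pbw (summing oxide targets gives 2000 pbw; basis as stated: 2000 pbw — a pure rounding effect).
Batch total: Σ batch = 2081 pbw; loss to ignition Σ batch·LOI = 80.93 pbw; yield = glass ÷ total batch = 96.11%.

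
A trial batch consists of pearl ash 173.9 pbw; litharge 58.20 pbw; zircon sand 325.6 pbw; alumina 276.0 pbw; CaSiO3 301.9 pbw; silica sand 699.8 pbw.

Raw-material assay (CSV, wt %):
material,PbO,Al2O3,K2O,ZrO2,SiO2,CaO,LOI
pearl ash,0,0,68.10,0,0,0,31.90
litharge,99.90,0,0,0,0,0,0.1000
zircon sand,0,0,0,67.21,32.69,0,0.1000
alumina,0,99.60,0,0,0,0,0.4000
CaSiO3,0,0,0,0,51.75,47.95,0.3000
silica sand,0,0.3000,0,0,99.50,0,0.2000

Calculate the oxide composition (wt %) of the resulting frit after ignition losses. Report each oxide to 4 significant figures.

Glass mass = 1776 pbw (batch 1835 − LOI 59.27).
Composition: PbO 3.274%, Al2O3 15.60%, K2O 6.668%, ZrO2 12.32%, SiO2 53.99%, CaO 8.150%

The working math carries full precision at every stage; mid-chain values appear (rounded to 4 significant digits) across the worked steps — each reported figure includes exactly one rounding. All derived quantities (totals, the six compositions, net glass mass, LOI, yield) are rebuilt in full precision from the batch weights for 1776 pbw of glass, as they appear in either problem or answer.
What the batch supplies per oxide:
  PbO: 58.20·0.9990 = 58.14 pbw
  Al2O3: 276.0·0.9960 + 699.8·0.003000 = 277.0 pbw
  K2O: 173.9·0.6810 = 118.4 pbw
  ZrO2: 325.6·0.6721 = 218.8 pbw
  SiO2: 325.6·0.3269 + 301.9·0.5175 + 699.8·0.9950 = 959.0 pbw
  CaO: 301.9·0.4795 = 144.8 pbw
LOI: 173.9·0.3190 + 58.20·0.001000 + 325.6·0.001000 + 276.0·0.004000 + 301.9·0.003000 + 699.8·0.002000 = 59.27 pbw
Glass mass = batch − LOI = 1835 − 59.27 = 1776 pbw (= Σ oxide masses)
each oxide over glass, ×100, is wt %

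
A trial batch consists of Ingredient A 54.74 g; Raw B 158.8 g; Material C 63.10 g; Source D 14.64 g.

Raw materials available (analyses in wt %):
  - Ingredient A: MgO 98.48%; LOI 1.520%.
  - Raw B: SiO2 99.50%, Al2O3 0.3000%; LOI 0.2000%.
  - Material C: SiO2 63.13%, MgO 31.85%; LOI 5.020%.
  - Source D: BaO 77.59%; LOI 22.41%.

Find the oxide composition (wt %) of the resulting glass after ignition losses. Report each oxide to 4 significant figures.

Glass mass = 283.7 g (batch 291.3 − LOI 7.598).
Composition: SiO2 69.74%, Al2O3 0.1679%, MgO 26.09%, BaO 4.004%

All internal work carries full precision at all times. The intermediate values are displayed, with 4-significant-figure rounding, as written; exactly one rounding lands on every reported value. All derived quantities (ignition loss, net glass mass, four oxide percentages, the totals, the yield) are carried at full precision starting from the weights at 283.7 g of glass exactly as shown in the problem or answer text.
Mass of each oxide from the mix:
  SiO2: 158.8·0.9950 + 63.10·0.6313 = 197.8 g
  Al2O3: 158.8·0.003000 = 0.4764 g
  MgO: 54.74·0.9848 + 63.10·0.3185 = 74.01 g
  BaO: 14.64·0.7759 = 11.36 g
LOI: 54.74·0.01520 + 158.8·0.002000 + 63.10·0.05020 + 14.64·0.2241 = 7.598 g
Net of LOI, the glass mass = 291.3 − 7.598 = 283.7 g (= the summed oxide contributions)
oxide / glass × 100 gives the wt %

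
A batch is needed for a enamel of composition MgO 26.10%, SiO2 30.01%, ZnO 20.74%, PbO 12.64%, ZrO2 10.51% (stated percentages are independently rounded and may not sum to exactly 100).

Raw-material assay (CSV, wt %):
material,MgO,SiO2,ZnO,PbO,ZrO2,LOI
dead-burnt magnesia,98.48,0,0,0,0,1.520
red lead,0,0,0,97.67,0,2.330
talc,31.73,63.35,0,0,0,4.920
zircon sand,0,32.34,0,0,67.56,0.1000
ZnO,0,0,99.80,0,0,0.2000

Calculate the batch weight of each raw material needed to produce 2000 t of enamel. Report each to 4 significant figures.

In-progress results are shown (rounded to four significant digits) across the worked steps. Each numeric step maintains full float precision throughout — each reported value takes exactly one rounding; derived quantities, including five oxide percentages, LOI, yield, glass mass, the totals, are recomputed starting from the weights per 2000 t of glass in full precision as they appear in the problem or the answer.
Per-oxide target masses for 2000 t enamel:
  MgO: 26.10% × 2000 = 522.0 t
  SiO2: 30.01% × 2000 = 600.2 t
  ZnO: 20.74% × 2000 = 414.8 t
  PbO: 12.64% × 2000 = 252.8 t
  ZrO2: 10.51% × 2000 = 210.2 t
Verifying the oxide balance using the reported weights, on the stated basis (each sum matches its target mass within answer rounding):
  MgO: 276.0·0.9848 + 788.6·0.3173 = 522.0 t (target 522.0 t)
  SiO2: 788.6·0.6335 + 311.1·0.3234 = 600.2 t (target 600.2 t)
  ZnO: 415.6·0.9980 = 414.8 t (target 414.8 t)
  PbO: 258.8·0.9767 = 252.8 t (target 252.8 t)
  ZrO2: 311.1·0.6756 = 210.2 t (target 210.2 t)
Mass balance on the glass: batch Σ − ignition loss = 2000 t (targets for the oxides total 2000 t; versus the stated basis of 2000 t — rounding explains the deltas).
Batch total: Σ batch = 2050 t; Σ batch·LOI gives LOI loss = 50.17 t; as yield: glass ÷ batch → 97.55%.

Batch per 2000 t enamel:
  dead-burnt magnesia: 276.0 t
  red lead: 258.8 t
  talc: 788.6 t
  zircon sand: 311.1 t
  ZnO: 415.6 t
Total batch = 2050 t; LOI loss = 50.17 t; yield = 97.55%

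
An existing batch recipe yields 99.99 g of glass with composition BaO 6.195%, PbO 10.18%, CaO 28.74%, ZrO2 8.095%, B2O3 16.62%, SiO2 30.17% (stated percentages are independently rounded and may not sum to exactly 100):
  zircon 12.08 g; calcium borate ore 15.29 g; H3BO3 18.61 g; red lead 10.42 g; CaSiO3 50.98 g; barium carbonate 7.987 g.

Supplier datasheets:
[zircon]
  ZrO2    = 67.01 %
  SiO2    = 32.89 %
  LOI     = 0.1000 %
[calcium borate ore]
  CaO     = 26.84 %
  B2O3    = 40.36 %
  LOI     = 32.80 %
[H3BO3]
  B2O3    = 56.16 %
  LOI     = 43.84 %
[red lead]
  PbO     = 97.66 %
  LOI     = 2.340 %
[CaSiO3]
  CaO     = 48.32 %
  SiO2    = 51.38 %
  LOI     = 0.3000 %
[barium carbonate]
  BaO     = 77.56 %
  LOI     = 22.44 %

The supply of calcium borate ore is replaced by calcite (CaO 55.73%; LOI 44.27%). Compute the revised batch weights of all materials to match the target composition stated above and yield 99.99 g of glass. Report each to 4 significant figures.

Exact precision is carried at each step — mid-chain values are shown (rounded to four significant digits) across the worked steps; a single rounding completes every reported result — all derived quantities, which include glass mass, yield, ignition loss, six oxide percentages, the totals, are rebuilt at full precision, as they appear in the problem or the answer, starting from the weights per 99.99 g of glass.
Target masses of each oxide per 99.99 g glass:
  BaO: 6.195% × 99.99 = 6.194 g
  PbO: 10.18% × 99.99 = 10.18 g
  CaO: 28.74% × 99.99 = 28.74 g
  ZrO2: 8.095% × 99.99 = 8.094 g
  B2O3: 16.62% × 99.99 = 16.62 g
  SiO2: 30.17% × 99.99 = 30.17 g
Checking each oxide sum per the reported batch figures, relative to the basis at hand (sums match the target masses modulo rounding of the values):
  BaO: 7.987·0.7756 = 6.195 g (target 6.194 g)
  PbO: 10.42·0.9766 = 10.18 g (target 10.18 g)
  CaO: 7.362·0.5573 + 50.98·0.4832 = 28.74 g (target 28.74 g)
  ZrO2: 12.08·0.6701 = 8.095 g (target 8.094 g)
  B2O3: 29.59·0.5616 = 16.62 g (target 16.62 g)
  SiO2: 12.08·0.3289 + 50.98·0.5138 = 30.17 g (target 30.17 g)
Glass mass check: net batch after ignition = 99.99 g (the Σ of target masses is 99.99 g; stated basis 99.99 g — differing by rounding only).
Batch grand total — Σ batch = 118.4 g; LOI removed, Σ of batch·LOI: 18.43 g; yield: glass divided by total = 84.43%.

Revised batch per 99.99 g glass:
  zircon: 12.08 g
  calcite: 7.362 g
  H3BO3: 29.59 g
  red lead: 10.42 g
  CaSiO3: 50.98 g
  barium carbonate: 7.987 g
Total batch = 118.4 g; LOI loss = 18.43 g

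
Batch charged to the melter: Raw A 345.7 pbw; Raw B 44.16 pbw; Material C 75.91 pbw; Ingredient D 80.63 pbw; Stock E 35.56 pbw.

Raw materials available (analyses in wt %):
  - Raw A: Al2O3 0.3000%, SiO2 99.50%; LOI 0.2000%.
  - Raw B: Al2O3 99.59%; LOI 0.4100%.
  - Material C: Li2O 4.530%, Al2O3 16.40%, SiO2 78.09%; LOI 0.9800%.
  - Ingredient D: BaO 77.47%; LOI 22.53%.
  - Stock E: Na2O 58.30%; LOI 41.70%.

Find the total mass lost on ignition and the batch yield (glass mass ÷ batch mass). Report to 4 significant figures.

LOI loss = 34.61 pbw; glass = 547.3 pbw; yield = 94.05%

Values along the way appear rounded to 4 significant digits — every computation runs at full float precision at all times; a single rounding yields every reported value. The derived quantities, which include five oxide percentages, yield, the totals, net glass mass, LOI, are recomputed in full precision, as set out in the problem or the answer, starting from the weights on 547.3 pbw of glass.
Each material's LOI contribution:
  Raw A: 345.7 × 0.002000 = 0.6914 pbw
  Raw B: 44.16 × 0.004100 = 0.1811 pbw
  Material C: 75.91 × 0.009800 = 0.7439 pbw
  Ingredient D: 80.63 × 0.2253 = 18.17 pbw
  Stock E: 35.56 × 0.4170 = 14.83 pbw
Total LOI = 34.61 pbw
Glass = batch − LOI = 582.0 − 34.61 = 547.3 pbw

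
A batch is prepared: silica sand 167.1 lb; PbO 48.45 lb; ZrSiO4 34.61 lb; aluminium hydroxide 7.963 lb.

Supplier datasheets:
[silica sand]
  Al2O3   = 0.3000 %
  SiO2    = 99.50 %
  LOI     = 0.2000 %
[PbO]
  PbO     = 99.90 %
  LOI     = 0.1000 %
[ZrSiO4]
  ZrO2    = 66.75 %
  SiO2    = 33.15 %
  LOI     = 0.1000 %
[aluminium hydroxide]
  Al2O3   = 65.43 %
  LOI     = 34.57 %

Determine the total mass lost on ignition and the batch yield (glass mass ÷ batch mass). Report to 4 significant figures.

LOI loss = 3.170 lb; glass = 255.0 lb; yield = 98.77%

The intermediate values are displayed rounded to 4 significant digits when written out; the whole derivation maintains exact precision through every step — exactly one rounding lands on every reported number — all derived quantities (totals, net glass mass, yield, the four compositions, ignition loss) are re-derived at exact precision from the weighed amounts for 255.0 lb of glass, exactly as shown in question or answer.
Each material's LOI contribution:
  silica sand: 167.1 × 0.002000 = 0.3342 lb
  PbO: 48.45 × 0.001000 = 0.04845 lb
  ZrSiO4: 34.61 × 0.001000 = 0.03461 lb
  aluminium hydroxide: 7.963 × 0.3457 = 2.753 lb
Total LOI = 3.170 lb
Glass = batch − LOI = 258.1 − 3.170 = 255.0 lb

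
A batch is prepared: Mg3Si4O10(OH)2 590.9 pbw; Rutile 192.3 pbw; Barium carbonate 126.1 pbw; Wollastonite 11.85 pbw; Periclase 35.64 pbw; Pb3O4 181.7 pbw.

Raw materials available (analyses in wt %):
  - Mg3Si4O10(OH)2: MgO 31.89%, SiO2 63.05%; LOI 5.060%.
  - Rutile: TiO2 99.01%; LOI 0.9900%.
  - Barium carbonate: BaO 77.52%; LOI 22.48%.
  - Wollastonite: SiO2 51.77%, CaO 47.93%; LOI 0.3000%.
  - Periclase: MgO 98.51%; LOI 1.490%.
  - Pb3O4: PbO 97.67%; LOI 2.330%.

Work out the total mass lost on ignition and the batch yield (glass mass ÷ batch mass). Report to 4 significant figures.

LOI loss = 64.95 pbw; glass = 1074 pbw; yield = 94.30%

Exact precision is carried through every step; the intermediate values are printed with 4-significant-digit rounding alongside each step; each reported value includes exactly one rounding; derived quantities (the six compositions, totals, LOI, the yield, net glass mass) are recomputed at full float precision using the weight values at 1074 pbw of glass as they appear in the question or the answer.
Material-by-material LOI:
  Mg3Si4O10(OH)2: 590.9 × 0.05060 = 29.90 pbw
  Rutile: 192.3 × 0.009900 = 1.904 pbw
  Barium carbonate: 126.1 × 0.2248 = 28.35 pbw
  Wollastonite: 11.85 × 0.003000 = 0.03555 pbw
  Periclase: 35.64 × 0.01490 = 0.5310 pbw
  Pb3O4: 181.7 × 0.02330 = 4.234 pbw
Total LOI = 64.95 pbw
Glass = batch − LOI = 1138 − 64.95 = 1074 pbw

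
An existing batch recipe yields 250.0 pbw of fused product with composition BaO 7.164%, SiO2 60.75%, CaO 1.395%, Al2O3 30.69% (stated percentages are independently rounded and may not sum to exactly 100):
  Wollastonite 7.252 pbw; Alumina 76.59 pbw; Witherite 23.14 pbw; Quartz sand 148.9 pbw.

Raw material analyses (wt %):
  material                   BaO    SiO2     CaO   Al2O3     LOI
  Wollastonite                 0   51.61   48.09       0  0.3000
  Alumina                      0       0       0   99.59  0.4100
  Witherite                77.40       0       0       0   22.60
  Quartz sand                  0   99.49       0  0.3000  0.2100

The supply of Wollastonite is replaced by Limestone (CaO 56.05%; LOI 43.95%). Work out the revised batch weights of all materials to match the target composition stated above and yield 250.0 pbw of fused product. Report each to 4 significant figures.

Revised batch per 250.0 pbw fused product:
  Limestone: 6.222 pbw
  Alumina: 76.58 pbw
  Witherite: 23.14 pbw
  Quartz sand: 152.7 pbw
Total batch = 258.6 pbw; LOI loss = 8.599 pbw

Full precision is carried at every stage — in-progress results appear, rounded to four significant digits, at each printed step; every reported value undergoes a single rounding — derived quantities, which include ignition loss, totals, yield, glass mass, four oxide percentages, are re-derived in full float precision, as quoted within the question or the answer, starting from the weights on 250.0 pbw of glass.
Oxide-by-oxide targets in 250.0 pbw fused product:
  BaO: 7.164% × 250.0 = 17.91 pbw
  SiO2: 60.75% × 250.0 = 151.9 pbw
  CaO: 1.395% × 250.0 = 3.488 pbw
  Al2O3: 30.69% × 250.0 = 76.72 pbw
Sums-versus-targets review on the weights just shown, per the basis as stated (each sum matches its target mass net of answer rounding effects):
  BaO: 23.14·0.7740 = 17.91 pbw (target 17.91 pbw)
  SiO2: 152.7·0.9949 = 151.9 pbw (target 151.9 pbw)
  CaO: 6.222·0.5605 = 3.487 pbw (target 3.488 pbw)
  Al2O3: 76.58·0.9959 + 152.7·0.003000 = 76.72 pbw (target 76.72 pbw)
Glass-mass closure: batch total minus LOI = 250.0 pbw (oxide target masses add up to 250.0 pbw; the stated basis being 250.0 pbw — any gap is answer rounding).
Total batch = Σ batch = 258.6 pbw; Σ batch·LOI gives LOI loss = 8.599 pbw; yield: glass divided by total = 96.68%.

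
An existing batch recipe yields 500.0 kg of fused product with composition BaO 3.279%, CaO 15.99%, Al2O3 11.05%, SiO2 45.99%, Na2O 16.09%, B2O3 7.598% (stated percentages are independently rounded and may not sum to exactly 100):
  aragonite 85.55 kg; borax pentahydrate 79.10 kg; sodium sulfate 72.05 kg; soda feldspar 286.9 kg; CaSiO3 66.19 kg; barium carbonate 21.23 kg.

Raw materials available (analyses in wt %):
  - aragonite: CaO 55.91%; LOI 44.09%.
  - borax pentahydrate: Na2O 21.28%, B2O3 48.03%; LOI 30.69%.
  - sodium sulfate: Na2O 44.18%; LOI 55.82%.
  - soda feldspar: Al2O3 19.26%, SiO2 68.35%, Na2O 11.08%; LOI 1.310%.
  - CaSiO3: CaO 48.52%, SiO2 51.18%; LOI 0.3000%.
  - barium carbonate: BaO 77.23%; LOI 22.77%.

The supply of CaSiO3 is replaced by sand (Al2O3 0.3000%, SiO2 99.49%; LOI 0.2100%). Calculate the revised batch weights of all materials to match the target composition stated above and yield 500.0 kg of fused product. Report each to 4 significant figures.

Revised batch per 500.0 kg fused product:
  aragonite: 143.0 kg
  borax pentahydrate: 79.10 kg
  sodium sulfate: 72.19 kg
  soda feldspar: 286.3 kg
  sand: 34.42 kg
  barium carbonate: 21.23 kg
Total batch = 636.2 kg; LOI loss = 136.3 kg

The intermediate values are displayed (rounded to 4 significant digits) at each printed step; each numeric step carries exact precision through every step — a single rounding finalizes every reported number — derived quantities are carried from the weighed amounts for 500.0 kg of glass in full float precision (glass mass, ignition loss, totals, the six compositions, yield), exactly as shown in the problem or answer text.
Target masses of each oxide per 500.0 kg fused product:
  BaO: 3.279% × 500.0 = 16.40 kg
  CaO: 15.99% × 500.0 = 79.95 kg
  Al2O3: 11.05% × 500.0 = 55.25 kg
  SiO2: 45.99% × 500.0 = 230.0 kg
  Na2O: 16.09% × 500.0 = 80.45 kg
  B2O3: 7.598% × 500.0 = 37.99 kg
Balance tally, oxide-wise, working from each reported weight, at the basis given (delivered sums recover each target net of answer rounding effects):
  BaO: 21.23·0.7723 = 16.40 kg (target 16.40 kg)
  CaO: 143.0·0.5591 = 79.95 kg (target 79.95 kg)
  Al2O3: 286.3·0.1926 + 34.42·0.003000 = 55.24 kg (target 55.25 kg)
  SiO2: 286.3·0.6835 + 34.42·0.9949 = 229.9 kg (target 230.0 kg)
  Na2O: 79.10·0.2128 + 72.19·0.4418 + 286.3·0.1108 = 80.45 kg (target 80.45 kg)
  B2O3: 79.10·0.4803 = 37.99 kg (target 37.99 kg)
Glass-mass bookkeeping: batch total minus LOI = 500.0 kg (per-oxide target masses sum to 500.0 kg; versus the stated basis of 500.0 kg — a pure rounding effect).
Adding the batch up: Σ batch = 636.2 kg; Σ batch·LOI gives LOI loss = 136.3 kg; yield = glass ÷ total batch = 78.58%.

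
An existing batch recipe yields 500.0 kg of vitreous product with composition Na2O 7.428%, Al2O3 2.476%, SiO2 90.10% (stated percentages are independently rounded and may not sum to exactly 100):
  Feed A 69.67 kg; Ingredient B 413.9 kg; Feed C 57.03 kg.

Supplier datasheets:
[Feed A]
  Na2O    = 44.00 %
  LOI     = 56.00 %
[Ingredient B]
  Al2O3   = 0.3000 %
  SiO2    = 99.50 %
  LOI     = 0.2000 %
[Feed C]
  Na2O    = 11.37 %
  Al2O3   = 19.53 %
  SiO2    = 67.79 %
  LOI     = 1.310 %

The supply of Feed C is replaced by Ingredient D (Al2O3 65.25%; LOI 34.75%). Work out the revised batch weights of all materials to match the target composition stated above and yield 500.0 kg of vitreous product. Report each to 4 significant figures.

Revised batch per 500.0 kg vitreous product:
  Feed A: 84.41 kg
  Ingredient B: 452.8 kg
  Ingredient D: 16.89 kg
Total batch = 554.1 kg; LOI loss = 54.04 kg

Mid-chain values are printed (rounded to 4 significant figures) across the worked steps — all internal work runs at full precision throughout; each reported result sees exactly one rounding; the derived quantities, including three oxide percentages, the yield, LOI, net glass mass, the totals, are carried from the batch weights per 500.0 kg of glass at exact precision, precisely as stated by problem or answer.
The oxide mass targets at 500.0 kg vitreous product:
  Na2O: 7.428% × 500.0 = 37.14 kg
  Al2O3: 2.476% × 500.0 = 12.38 kg
  SiO2: 90.10% × 500.0 = 450.5 kg
Sums-versus-targets review using the reported weights, at the basis given (sum by sum, the targets are met once rounding is allowed for):
  Na2O: 84.41·0.4400 = 37.14 kg (target 37.14 kg)
  Al2O3: 452.8·0.003000 + 16.89·0.6525 = 12.38 kg (target 12.38 kg)
  SiO2: 452.8·0.9950 = 450.5 kg (target 450.5 kg)
Glass-mass bookkeeping: Σ batch − LOI loss = 500.1 kg (the targets, summed, come to 500.0 kg; stated basis 500.0 kg — any gap is answer rounding).
Summing the batch: Σ batch = 554.1 kg; loss to ignition Σ batch·LOI = 54.04 kg; yield: glass divided by total = 90.25%.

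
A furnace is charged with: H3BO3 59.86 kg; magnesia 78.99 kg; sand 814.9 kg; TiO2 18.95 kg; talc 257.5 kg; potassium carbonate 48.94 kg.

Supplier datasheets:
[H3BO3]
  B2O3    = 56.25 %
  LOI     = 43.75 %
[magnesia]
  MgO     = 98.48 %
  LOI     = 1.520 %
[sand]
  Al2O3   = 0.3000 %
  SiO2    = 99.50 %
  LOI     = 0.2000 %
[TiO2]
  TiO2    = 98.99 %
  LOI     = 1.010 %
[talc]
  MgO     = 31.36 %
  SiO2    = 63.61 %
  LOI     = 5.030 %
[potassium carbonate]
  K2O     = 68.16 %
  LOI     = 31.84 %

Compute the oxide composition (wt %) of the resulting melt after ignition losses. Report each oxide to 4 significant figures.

Every computation carries full float precision from first step to last; values along the way are shown rounded to four significant digits when written out — each reported value is rounded once only; all derived quantities, which include glass mass, the totals, yield, ignition loss, the six compositions, are rebuilt at exact precision, as they appear in question or answer, from the batch weights for 1221 kg of glass.
Per-oxide mass from batch:
  K2O: 48.94·0.6816 = 33.36 kg
  B2O3: 59.86·0.5625 = 33.67 kg
  MgO: 78.99·0.9848 + 257.5·0.3136 = 158.5 kg
  Al2O3: 814.9·0.003000 = 2.445 kg
  TiO2: 18.95·0.9899 = 18.76 kg
  SiO2: 814.9·0.9950 + 257.5·0.6361 = 974.6 kg
LOI: 59.86·0.4375 + 78.99·0.01520 + 814.9·0.002000 + 18.95·0.01010 + 257.5·0.05030 + 48.94·0.3184 = 57.75 kg
Glass = total batch minus LOI = 1279 − 57.75 = 1221 kg (matching Σ of the oxides)
each wt % is 100 × oxide ÷ glass

Glass mass = 1221 kg (batch 1279 − LOI 57.75).
Composition: K2O 2.731%, B2O3 2.757%, MgO 12.98%, Al2O3 0.2002%, TiO2 1.536%, SiO2 79.80%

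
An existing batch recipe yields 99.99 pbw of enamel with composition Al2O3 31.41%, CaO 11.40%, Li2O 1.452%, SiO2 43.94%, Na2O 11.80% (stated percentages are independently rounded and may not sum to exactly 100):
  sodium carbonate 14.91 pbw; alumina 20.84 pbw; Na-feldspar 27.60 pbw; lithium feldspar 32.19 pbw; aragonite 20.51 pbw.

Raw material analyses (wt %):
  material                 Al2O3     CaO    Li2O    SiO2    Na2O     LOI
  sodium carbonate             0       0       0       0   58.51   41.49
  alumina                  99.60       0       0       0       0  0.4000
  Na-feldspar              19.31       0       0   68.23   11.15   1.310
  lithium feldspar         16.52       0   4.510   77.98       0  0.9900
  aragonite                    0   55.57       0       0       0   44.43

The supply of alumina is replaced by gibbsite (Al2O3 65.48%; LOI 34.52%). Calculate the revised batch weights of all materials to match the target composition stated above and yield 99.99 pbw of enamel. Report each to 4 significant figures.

Every computation maintains full precision at each step — intermediates are printed rounded to 4 significant figures alongside each step. Each reported number is rounded just once. Derived quantities are carried in full float precision (ignition loss, totals, the yield, five oxide percentages, net glass mass) from the weighed amounts per 99.99 pbw of glass precisely as stated by the problem or the answer.
Target oxide masses per 99.99 pbw enamel:
  Al2O3: 31.41% × 99.99 = 31.41 pbw
  CaO: 11.40% × 99.99 = 11.40 pbw
  Li2O: 1.452% × 99.99 = 1.452 pbw
  SiO2: 43.94% × 99.99 = 43.94 pbw
  Na2O: 11.80% × 99.99 = 11.80 pbw
Mass-balance tally per oxide with the batch weights as given, at the basis given (oxide sums agree with the targets once rounding is allowed for):
  Al2O3: 31.70·0.6548 + 27.60·0.1931 + 32.19·0.1652 = 31.40 pbw (target 31.41 pbw)
  CaO: 20.51·0.5557 = 11.40 pbw (target 11.40 pbw)
  Li2O: 32.19·0.04510 = 1.452 pbw (target 1.452 pbw)
  SiO2: 27.60·0.6823 + 32.19·0.7798 = 43.93 pbw (target 43.94 pbw)
  Na2O: 14.91·0.5851 + 27.60·0.1115 = 11.80 pbw (target 11.80 pbw)
Glass mass check: batch Σ − ignition loss = 99.99 pbw (the Σ of target masses is 99.99 pbw; versus the stated basis of 99.99 pbw — any gap is answer rounding).
Batch grand total — Σ batch = 126.9 pbw; loss to ignition Σ batch·LOI = 26.92 pbw; glass ÷ batch gives a yield of 78.79%.

Revised batch per 99.99 pbw enamel:
  sodium carbonate: 14.91 pbw
  gibbsite: 31.70 pbw
  Na-feldspar: 27.60 pbw
  lithium feldspar: 32.19 pbw
  aragonite: 20.51 pbw
Total batch = 126.9 pbw; LOI loss = 26.92 pbw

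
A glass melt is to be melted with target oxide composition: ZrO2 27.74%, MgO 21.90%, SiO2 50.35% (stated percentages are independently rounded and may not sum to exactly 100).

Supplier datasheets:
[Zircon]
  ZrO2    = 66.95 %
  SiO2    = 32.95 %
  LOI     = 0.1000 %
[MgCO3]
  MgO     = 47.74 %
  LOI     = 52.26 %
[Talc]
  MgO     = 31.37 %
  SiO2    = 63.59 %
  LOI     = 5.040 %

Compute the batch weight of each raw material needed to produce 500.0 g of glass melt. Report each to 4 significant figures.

The whole derivation keeps full precision all the way through; mid-chain values are displayed, with 4-significant-digit rounding, in the working; every reported result is rounded once only — the derived quantities are computed in exact precision (the totals, net glass mass, three oxide percentages, ignition loss, the yield) from the weighed amounts per 500.0 g of glass as quoted within problem or answer.
Target oxide masses per 500.0 g glass melt:
  ZrO2: 27.74% × 500.0 = 138.7 g
  MgO: 21.90% × 500.0 = 109.5 g
  SiO2: 50.35% × 500.0 = 251.8 g
Per-oxide balance check on the weights just shown, per the basis as stated (sum by sum, the targets are met given rounding of the digits):
  ZrO2: 207.2·0.6695 = 138.7 g (target 138.7 g)
  MgO: 39.76·0.4774 + 288.5·0.3137 = 109.5 g (target 109.5 g)
  SiO2: 207.2·0.3295 + 288.5·0.6359 = 251.7 g (target 251.8 g)
Glass-mass closure: total batch − LOI = 499.9 g (the Σ of target masses is 500.0 g; the stated basis being 500.0 g — rounding explains the deltas).
Batch grand total — Σ batch = 535.5 g; LOI loss = Σ batch·LOI = 35.53 g; yield = glass ÷ total batch = 93.37%.

Batch per 500.0 g glass melt:
  Zircon: 207.2 g
  MgCO3: 39.76 g
  Talc: 288.5 g
Total batch = 535.5 g; LOI loss = 35.53 g; yield = 93.37%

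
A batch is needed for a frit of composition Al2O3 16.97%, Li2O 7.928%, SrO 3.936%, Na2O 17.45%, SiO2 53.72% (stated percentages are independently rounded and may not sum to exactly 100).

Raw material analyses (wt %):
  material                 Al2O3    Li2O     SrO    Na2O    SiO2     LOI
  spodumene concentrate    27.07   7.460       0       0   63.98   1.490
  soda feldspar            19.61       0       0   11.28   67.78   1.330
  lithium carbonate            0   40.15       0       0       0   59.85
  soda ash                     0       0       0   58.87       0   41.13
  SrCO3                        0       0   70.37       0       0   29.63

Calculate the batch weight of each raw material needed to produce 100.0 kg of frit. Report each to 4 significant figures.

Batch per 100.0 kg frit:
  spodumene concentrate: 16.68 kg
  soda feldspar: 63.51 kg
  lithium carbonate: 16.65 kg
  soda ash: 17.47 kg
  SrCO3: 5.593 kg
Total batch = 119.9 kg; LOI loss = 19.90 kg; yield = 83.40%

Every computation runs at full precision in every operation; working values are displayed rounded off to 4 significant figures as written; every reported number carries a single rounding; derived quantities are recomputed from the weighed amounts at 100.0 kg of glass in full precision (totals, the yield, glass mass, LOI, five oxide percentages) as they appear in the problem or the answer.
Target oxide masses per 100.0 kg frit:
  Al2O3: 16.97% × 100.0 = 16.97 kg
  Li2O: 7.928% × 100.0 = 7.928 kg
  SrO: 3.936% × 100.0 = 3.936 kg
  Na2O: 17.45% × 100.0 = 17.45 kg
  SiO2: 53.72% × 100.0 = 53.72 kg
Sums-versus-targets review given the weights on record, versus the basis set out (sum by sum, the targets are met inside rounding margins):
  Al2O3: 16.68·0.2707 + 63.51·0.1961 = 16.97 kg (target 16.97 kg)
  Li2O: 16.68·0.07460 + 16.65·0.4015 = 7.929 kg (target 7.928 kg)
  SrO: 5.593·0.7037 = 3.936 kg (target 3.936 kg)
  Na2O: 63.51·0.1128 + 17.47·0.5887 = 17.45 kg (target 17.45 kg)
  SiO2: 16.68·0.6398 + 63.51·0.6778 = 53.72 kg (target 53.72 kg)
Glass mass check: total charge less LOI = 100.0 kg (the Σ of target masses is 100.0 kg; against the stated basis, 100.0 kg — gaps are rounding artifacts).
Adding the batch up: Σ batch = 119.9 kg; the LOI term Σ batch·LOI equals 19.90 kg; glass ÷ batch gives a yield of 83.40%.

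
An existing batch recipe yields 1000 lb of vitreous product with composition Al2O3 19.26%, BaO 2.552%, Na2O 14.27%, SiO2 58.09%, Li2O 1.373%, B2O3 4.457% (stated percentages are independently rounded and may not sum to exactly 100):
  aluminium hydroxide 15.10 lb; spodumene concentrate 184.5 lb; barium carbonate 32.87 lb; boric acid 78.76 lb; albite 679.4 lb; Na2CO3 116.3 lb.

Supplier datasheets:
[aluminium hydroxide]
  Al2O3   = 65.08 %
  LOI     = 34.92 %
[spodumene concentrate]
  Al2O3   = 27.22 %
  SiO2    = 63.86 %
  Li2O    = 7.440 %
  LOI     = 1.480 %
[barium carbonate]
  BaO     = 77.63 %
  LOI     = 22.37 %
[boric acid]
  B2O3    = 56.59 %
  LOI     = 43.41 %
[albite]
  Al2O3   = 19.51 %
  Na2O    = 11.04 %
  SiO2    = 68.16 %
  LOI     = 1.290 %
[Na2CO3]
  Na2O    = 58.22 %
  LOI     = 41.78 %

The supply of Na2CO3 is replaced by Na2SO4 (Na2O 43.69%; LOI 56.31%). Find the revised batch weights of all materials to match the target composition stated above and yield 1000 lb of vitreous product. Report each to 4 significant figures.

Revised batch per 1000 lb vitreous product:
  aluminium hydroxide: 15.10 lb
  spodumene concentrate: 184.5 lb
  barium carbonate: 32.87 lb
  boric acid: 78.76 lb
  albite: 679.4 lb
  Na2SO4: 155.0 lb
Total batch = 1146 lb; LOI loss = 145.6 lb

All internal work runs at full precision in every operation; the intermediate values are printed, rounded to four significant digits, between the steps. Each reported number is rounded just once — the derived quantities are rebuilt in full float precision (six oxide percentages, the yield, LOI, net glass mass, totals) starting from the weights for 1000 lb of glass, as written in either problem or answer.
The oxide mass targets at 1000 lb vitreous product:
  Al2O3: 19.26% × 1000 = 192.6 lb
  BaO: 2.552% × 1000 = 25.52 lb
  Na2O: 14.27% × 1000 = 142.7 lb
  SiO2: 58.09% × 1000 = 580.9 lb
  Li2O: 1.373% × 1000 = 13.73 lb
  B2O3: 4.457% × 1000 = 44.57 lb
Checking each oxide sum on the weights just shown, relative to the basis at hand (sum by sum, the targets are met within answer rounding):
  Al2O3: 15.10·0.6508 + 184.5·0.2722 + 679.4·0.1951 = 192.6 lb (target 192.6 lb)
  BaO: 32.87·0.7763 = 25.52 lb (target 25.52 lb)
  Na2O: 679.4·0.1104 + 155.0·0.4369 = 142.7 lb (target 142.7 lb)
  SiO2: 184.5·0.6386 + 679.4·0.6816 = 580.9 lb (target 580.9 lb)
  Li2O: 184.5·0.07440 = 13.73 lb (target 13.73 lb)
  B2O3: 78.76·0.5659 = 44.57 lb (target 44.57 lb)
Glass-mass sanity pass: total batch − LOI = 1000 lb (the Σ of target masses is 1000 lb; basis as stated: 1000 lb — rounding explains the deltas).
Adding the batch up: Σ batch = 1146 lb; Σ batch·LOI gives LOI loss = 145.6 lb; glass ÷ batch gives a yield of 87.29%.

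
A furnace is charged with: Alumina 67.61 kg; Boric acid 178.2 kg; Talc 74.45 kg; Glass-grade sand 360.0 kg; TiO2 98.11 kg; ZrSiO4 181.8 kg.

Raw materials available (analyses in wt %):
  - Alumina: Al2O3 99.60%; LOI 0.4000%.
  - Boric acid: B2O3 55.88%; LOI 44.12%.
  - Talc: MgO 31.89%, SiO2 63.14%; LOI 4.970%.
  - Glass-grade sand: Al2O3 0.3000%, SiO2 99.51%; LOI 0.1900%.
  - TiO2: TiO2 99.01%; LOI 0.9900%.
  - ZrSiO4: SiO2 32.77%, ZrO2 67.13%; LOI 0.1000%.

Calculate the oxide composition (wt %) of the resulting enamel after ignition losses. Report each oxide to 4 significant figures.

Full precision is carried through the solve. Mid-chain values are shown, rounded to 4 significant digits, at each printed step; each reported number is rounded exactly once. All derived quantities, which include glass mass, yield, six oxide percentages, totals, ignition loss, are computed at full precision, as given in either problem or answer, from the weighed amounts at 875.7 kg of glass.
Mass of each oxide from the mix:
  MgO: 74.45·0.3189 = 23.74 kg
  B2O3: 178.2·0.5588 = 99.58 kg
  Al2O3: 67.61·0.9960 + 360.0·0.003000 = 68.42 kg
  SiO2: 74.45·0.6314 + 360.0·0.9951 + 181.8·0.3277 = 464.8 kg
  ZrO2: 181.8·0.6713 = 122.0 kg
  TiO2: 98.11·0.9901 = 97.14 kg
LOI: 67.61·0.004000 + 178.2·0.4412 + 74.45·0.04970 + 360.0·0.001900 + 98.11·0.009900 + 181.8·0.001000 = 84.43 kg
Glass mass = batch − LOI = 960.2 − 84.43 = 875.7 kg (= Σ oxide masses)
each oxide over glass, ×100, is wt %

Glass mass = 875.7 kg (batch 960.2 − LOI 84.43).
Composition: MgO 2.711%, B2O3 11.37%, Al2O3 7.813%, SiO2 53.08%, ZrO2 13.94%, TiO2 11.09%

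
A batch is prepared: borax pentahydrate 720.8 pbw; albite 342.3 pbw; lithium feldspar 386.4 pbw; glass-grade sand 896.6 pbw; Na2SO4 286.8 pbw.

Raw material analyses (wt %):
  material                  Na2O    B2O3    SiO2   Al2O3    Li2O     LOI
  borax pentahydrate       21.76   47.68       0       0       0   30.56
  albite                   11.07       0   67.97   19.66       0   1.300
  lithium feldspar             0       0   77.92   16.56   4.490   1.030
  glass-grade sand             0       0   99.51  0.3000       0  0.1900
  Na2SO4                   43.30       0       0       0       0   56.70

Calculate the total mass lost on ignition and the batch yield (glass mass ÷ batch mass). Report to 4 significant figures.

All internal work maintains exact precision end to end. Mid-chain values appear, with 4-significant-digit rounding, when written out — every reported result is rounded a single time; all derived quantities (ignition loss, the five compositions, glass mass, totals, yield) are carried in full float precision using the weight values for 2240 pbw of glass, as given in the problem or answer text.
LOI of each material in turn:
  borax pentahydrate: 720.8 × 0.3056 = 220.3 pbw
  albite: 342.3 × 0.01300 = 4.450 pbw
  lithium feldspar: 386.4 × 0.01030 = 3.980 pbw
  glass-grade sand: 896.6 × 0.001900 = 1.704 pbw
  Na2SO4: 286.8 × 0.5670 = 162.6 pbw
Total LOI = 393.0 pbw
Glass = batch − LOI = 2633 − 393.0 = 2240 pbw

LOI loss = 393.0 pbw; glass = 2240 pbw; yield = 85.07%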